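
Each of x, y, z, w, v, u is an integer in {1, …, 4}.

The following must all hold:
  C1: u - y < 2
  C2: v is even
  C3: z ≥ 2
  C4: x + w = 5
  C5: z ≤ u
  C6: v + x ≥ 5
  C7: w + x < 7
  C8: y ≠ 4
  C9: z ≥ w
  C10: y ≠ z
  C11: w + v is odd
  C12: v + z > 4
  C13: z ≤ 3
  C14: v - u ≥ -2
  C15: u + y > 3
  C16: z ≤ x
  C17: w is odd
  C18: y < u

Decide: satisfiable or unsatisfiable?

Satisfiable

The assignment x = 4, y = 2, z = 3, w = 1, v = 4, u = 3 works:
  constraint 1 holds since u - y = 1.
  constraint 4 holds since x + w = 5.
The rest check out directly.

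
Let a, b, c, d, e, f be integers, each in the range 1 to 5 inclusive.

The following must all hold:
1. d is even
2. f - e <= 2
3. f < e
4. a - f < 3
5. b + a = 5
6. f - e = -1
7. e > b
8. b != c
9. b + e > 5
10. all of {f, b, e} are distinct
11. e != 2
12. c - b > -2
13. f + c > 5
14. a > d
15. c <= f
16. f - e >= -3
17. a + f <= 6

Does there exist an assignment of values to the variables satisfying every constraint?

Satisfiable

Try a = 3, b = 2, c = 3, d = 2, e = 4, f = 3.
Check constraint 2: f - e = -1; constraint 4: a - f = 0. The remaining constraints are straightforward to verify.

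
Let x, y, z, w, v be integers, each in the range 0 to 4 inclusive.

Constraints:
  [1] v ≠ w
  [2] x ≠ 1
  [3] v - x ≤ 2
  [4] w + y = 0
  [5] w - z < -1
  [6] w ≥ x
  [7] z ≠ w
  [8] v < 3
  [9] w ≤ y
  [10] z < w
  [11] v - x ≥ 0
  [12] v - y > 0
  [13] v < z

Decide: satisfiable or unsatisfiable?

Constraints 9, 10, 12, and 13 give v < z, z < w, w ≤ y, y < v. Chaining: v < z < w ≤ y < v, which forces v < v — impossible.

Unsatisfiable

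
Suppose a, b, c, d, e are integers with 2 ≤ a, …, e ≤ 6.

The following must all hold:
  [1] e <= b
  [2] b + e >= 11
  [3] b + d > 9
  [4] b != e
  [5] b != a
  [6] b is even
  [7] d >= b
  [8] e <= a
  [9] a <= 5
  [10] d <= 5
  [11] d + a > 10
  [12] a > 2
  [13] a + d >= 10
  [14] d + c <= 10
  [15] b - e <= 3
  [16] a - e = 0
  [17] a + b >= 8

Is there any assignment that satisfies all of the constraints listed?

Unsatisfiable

From constraints 7 and 10: b ≤ d ≤ 5. From constraints 8 and 9: e ≤ a ≤ 5. Hence b + e ≤ 10. But constraint 2 requires b + e ≥ 11, and 11 > 10. Contradiction.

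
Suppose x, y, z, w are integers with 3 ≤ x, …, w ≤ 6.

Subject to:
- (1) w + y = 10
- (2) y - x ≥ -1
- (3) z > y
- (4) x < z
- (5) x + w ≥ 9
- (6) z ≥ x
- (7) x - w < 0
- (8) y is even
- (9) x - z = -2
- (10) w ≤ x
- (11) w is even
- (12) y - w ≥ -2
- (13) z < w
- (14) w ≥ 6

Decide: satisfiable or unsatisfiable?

Constraints 4, 10, and 13 give z < w, w ≤ x, x < z. Chaining: z < w ≤ x < z, which forces z < z — impossible.

Unsatisfiable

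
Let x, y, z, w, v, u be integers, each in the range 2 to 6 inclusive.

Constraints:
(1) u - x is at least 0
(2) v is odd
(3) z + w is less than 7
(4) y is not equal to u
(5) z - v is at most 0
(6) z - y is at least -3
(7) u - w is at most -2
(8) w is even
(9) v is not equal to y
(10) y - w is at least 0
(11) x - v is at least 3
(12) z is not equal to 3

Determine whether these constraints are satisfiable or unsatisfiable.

Constraints 1, 5, 6, 7, 10, and 11 give v − z ≥ 0, z − y ≥ -3, y − w ≥ 0, w − u ≥ 2, u − x ≥ 0, x − v ≥ 3.
Adding all 6 inequalities: the left sides telescope to 0, and the right sides sum to 0 + (-3) + 0 + 2 + 0 + 3 = 2. So 0 ≥ 2, which is false.

Unsatisfiable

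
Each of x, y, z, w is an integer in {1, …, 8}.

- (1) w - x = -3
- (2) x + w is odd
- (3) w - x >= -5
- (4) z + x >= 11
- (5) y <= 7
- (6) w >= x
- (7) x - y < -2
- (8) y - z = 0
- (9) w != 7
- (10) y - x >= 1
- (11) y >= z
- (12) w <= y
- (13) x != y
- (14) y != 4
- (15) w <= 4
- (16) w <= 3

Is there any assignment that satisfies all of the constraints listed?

Unsatisfiable

From constraints 5 and 11: z ≤ y ≤ 7. From constraints 6 and 16: x ≤ w ≤ 3. Hence z + x ≤ 10. But constraint 4 requires z + x ≥ 11, and 11 > 10. Contradiction.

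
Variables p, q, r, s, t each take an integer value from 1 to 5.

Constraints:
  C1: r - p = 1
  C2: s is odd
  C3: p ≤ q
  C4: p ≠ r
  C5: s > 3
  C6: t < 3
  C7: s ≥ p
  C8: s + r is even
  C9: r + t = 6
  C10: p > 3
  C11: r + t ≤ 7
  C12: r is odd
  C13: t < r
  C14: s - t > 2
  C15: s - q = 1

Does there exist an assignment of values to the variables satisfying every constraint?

Satisfiable

Try p = 4, q = 4, r = 5, s = 5, t = 1.
Check constraint 1: r - p = 1; constraint 9: r + t = 6; constraint 11: r + t = 6. The remaining constraints are straightforward to verify.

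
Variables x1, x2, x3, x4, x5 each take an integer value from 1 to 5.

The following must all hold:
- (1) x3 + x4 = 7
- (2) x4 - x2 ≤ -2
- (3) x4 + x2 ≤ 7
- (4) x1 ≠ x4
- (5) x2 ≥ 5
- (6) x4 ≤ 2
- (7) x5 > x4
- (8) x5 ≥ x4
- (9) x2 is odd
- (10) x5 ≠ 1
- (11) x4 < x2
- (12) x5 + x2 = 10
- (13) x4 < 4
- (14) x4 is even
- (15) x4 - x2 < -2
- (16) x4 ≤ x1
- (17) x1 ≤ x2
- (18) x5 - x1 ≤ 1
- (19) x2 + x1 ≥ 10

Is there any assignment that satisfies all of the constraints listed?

Satisfiable

The assignment x1 = 5, x2 = 5, x3 = 5, x4 = 2, x5 = 5 works:
  constraint 1 holds since x3 + x4 = 7.
  constraint 2 holds since x4 - x2 = -3.
The rest check out directly.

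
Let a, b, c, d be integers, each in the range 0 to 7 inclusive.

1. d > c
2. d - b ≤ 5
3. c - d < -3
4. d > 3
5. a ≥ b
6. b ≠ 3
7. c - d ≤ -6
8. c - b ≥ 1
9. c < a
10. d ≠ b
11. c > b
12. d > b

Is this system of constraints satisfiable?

Unsatisfiable

Constraints 2, 7, and 8 give b − d ≥ -5, d − c ≥ 6, c − b ≥ 1.
Adding all 3 inequalities: the left sides telescope to 0, and the right sides sum to (-5) + 6 + 1 = 2. So 0 ≥ 2, which is false.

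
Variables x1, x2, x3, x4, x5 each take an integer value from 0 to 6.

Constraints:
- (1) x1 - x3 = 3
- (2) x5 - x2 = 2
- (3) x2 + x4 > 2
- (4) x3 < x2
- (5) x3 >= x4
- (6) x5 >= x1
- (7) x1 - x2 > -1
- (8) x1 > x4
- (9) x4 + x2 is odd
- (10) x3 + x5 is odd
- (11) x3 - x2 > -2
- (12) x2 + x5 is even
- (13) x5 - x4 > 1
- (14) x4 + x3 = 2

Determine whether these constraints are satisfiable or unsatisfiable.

The assignment x1 = 4, x2 = 2, x3 = 1, x4 = 1, x5 = 4 works:
  constraint 1 holds since x1 - x3 = 3.
  constraint 2 holds since x5 - x2 = 2.
  constraint 3 holds since x2 + x4 = 3.
The rest check out directly.

Satisfiable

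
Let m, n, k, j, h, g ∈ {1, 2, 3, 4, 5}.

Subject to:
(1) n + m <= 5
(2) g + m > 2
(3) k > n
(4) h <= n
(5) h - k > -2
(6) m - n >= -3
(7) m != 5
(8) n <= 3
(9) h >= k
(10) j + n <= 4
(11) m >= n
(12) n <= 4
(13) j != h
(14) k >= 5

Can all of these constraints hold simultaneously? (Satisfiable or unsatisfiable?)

Unsatisfiable

From constraints 9 and 14: h ≥ k and k ≥ 5, so h ≥ 5. From constraints 4 and 8: h ≤ n and n ≤ 3, so h ≤ 3. But 3 < 5, so no value of h works.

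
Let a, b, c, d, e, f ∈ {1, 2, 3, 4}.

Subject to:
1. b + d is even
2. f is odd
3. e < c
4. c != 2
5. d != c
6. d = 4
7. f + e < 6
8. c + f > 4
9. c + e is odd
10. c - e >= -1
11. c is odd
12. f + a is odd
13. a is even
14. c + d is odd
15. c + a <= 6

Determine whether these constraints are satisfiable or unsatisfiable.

Take a = 2, b = 4, c = 3, d = 4, e = 2, f = 3. Then constraint 7: f + e = 5; constraint 8: c + f = 6; constraint 10: c - e = 1, and every other listed constraint is also met.

Satisfiable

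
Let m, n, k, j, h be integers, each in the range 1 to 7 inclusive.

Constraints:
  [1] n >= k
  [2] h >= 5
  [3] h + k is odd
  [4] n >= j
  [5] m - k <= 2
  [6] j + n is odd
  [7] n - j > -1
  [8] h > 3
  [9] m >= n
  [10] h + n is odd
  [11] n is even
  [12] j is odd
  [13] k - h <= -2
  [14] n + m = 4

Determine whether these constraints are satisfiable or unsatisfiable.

Satisfiable

Try m = 2, n = 2, k = 2, j = 1, h = 7.
Check constraint 5: m - k = 0; constraint 7: n - j = 1. The remaining constraints are straightforward to verify.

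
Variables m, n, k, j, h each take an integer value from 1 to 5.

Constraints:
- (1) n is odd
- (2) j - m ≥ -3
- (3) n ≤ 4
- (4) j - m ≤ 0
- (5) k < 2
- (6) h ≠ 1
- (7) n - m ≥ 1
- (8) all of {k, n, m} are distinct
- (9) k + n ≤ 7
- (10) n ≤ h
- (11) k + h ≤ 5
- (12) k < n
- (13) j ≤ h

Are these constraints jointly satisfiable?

One satisfying assignment is m = 2, n = 3, k = 1, j = 1, h = 3.
For the less obvious constraints — constraint 2: j - m = -1; constraint 4: j - m = -1 — and the others hold by inspection.

Satisfiable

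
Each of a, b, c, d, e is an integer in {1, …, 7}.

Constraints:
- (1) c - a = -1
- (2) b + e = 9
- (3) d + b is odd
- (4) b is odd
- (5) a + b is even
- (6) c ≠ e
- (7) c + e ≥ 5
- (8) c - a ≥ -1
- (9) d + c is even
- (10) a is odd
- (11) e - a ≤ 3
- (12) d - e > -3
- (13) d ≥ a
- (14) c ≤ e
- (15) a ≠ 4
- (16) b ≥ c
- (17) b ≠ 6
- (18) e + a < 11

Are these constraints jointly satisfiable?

Take a = 3, b = 3, c = 2, d = 6, e = 6. Then constraint 1: c - a = -1; constraint 2: b + e = 9, and every other listed constraint is also met.

Satisfiable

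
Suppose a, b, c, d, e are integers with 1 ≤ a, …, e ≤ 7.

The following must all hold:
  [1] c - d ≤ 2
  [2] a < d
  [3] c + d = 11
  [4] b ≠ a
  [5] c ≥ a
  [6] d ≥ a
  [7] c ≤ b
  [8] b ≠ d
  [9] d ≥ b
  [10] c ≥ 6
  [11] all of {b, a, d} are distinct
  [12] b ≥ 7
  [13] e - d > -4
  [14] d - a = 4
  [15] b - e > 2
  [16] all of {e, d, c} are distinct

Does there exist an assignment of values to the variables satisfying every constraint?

Unsatisfiable

From constraint 10: c ≥ 6. From constraints 9 and 12: d ≥ b ≥ 7. Hence c + d ≥ 13. But constraint 3 requires c + d = 11, and 11 < 13. Contradiction.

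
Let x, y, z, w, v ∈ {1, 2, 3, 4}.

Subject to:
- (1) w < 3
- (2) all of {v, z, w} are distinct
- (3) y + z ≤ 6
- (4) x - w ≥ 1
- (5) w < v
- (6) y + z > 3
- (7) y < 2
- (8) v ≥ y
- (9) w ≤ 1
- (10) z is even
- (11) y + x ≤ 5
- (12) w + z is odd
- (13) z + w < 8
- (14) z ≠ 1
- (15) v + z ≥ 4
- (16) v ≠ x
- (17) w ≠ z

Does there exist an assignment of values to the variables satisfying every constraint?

Take x = 4, y = 1, z = 4, w = 1, v = 2. Then constraint 3: y + z = 5; constraint 4: x - w = 3, and every other listed constraint is also met.

Satisfiable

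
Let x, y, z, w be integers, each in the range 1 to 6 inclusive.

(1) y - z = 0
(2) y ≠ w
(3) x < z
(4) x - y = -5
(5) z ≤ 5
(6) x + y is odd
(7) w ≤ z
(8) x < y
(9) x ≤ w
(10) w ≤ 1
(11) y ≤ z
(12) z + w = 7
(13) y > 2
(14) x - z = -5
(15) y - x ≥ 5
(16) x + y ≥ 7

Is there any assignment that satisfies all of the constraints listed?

Unsatisfiable

From constraints 9 and 10: x ≤ w ≤ 1. From constraints 5 and 11: y ≤ z ≤ 5. Hence x + y ≤ 6. But constraint 16 requires x + y ≥ 7, and 7 > 6. Contradiction.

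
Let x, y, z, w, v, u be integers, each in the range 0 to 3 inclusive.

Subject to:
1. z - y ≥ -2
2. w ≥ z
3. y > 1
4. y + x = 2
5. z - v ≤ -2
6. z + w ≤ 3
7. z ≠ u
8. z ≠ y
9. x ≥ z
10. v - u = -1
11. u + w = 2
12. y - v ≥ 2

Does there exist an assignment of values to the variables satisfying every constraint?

Constraints 1, 5, and 12 give z − y ≥ -2, y − v ≥ 2, v − z ≥ 2.
Adding all 3 inequalities: the left sides telescope to 0, and the right sides sum to (-2) + 2 + 2 = 2. So 0 ≥ 2, which is false.

Unsatisfiable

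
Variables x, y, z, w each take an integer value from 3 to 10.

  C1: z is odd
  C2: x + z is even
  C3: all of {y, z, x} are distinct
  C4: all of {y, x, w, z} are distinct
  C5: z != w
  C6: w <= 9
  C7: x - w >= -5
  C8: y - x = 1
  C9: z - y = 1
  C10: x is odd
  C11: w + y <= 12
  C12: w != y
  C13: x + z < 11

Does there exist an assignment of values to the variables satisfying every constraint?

Satisfiable

Setting (x, y, z, w) = (3, 4, 5, 7) satisfies everything: constraint 7: x - w = -4; constraint 8: y - x = 1, and the others follow.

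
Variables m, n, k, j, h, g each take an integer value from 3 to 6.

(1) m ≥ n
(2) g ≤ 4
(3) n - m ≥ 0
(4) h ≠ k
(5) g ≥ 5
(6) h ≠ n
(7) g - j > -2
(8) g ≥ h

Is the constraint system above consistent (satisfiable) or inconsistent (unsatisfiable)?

From constraint 5: g ≥ 5. From constraint 2: g ≤ 4. But 4 < 5, so no value of g works.

Unsatisfiable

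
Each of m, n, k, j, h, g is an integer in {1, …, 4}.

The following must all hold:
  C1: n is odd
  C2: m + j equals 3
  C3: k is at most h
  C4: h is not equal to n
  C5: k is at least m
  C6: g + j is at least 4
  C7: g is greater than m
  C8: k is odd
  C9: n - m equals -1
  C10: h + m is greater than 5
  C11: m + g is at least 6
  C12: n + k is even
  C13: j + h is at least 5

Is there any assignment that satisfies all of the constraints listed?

One satisfying assignment is m = 2, n = 1, k = 3, j = 1, h = 4, g = 4.
For the less obvious constraints — constraint 2: m + j = 3; constraint 6: g + j = 5 — and the others hold by inspection.

Satisfiable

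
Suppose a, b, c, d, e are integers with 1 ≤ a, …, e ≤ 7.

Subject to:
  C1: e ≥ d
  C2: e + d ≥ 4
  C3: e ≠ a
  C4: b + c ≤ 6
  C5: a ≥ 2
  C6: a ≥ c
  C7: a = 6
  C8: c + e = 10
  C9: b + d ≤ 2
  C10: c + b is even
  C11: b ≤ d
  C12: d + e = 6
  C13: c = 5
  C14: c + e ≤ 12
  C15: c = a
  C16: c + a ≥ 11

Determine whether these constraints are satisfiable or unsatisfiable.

Unsatisfiable

Constraint 13 fixes c = 5 and constraint 7 fixes a = 6, but constraint 15 requires c = a. Since 5 ≠ 6, contradiction.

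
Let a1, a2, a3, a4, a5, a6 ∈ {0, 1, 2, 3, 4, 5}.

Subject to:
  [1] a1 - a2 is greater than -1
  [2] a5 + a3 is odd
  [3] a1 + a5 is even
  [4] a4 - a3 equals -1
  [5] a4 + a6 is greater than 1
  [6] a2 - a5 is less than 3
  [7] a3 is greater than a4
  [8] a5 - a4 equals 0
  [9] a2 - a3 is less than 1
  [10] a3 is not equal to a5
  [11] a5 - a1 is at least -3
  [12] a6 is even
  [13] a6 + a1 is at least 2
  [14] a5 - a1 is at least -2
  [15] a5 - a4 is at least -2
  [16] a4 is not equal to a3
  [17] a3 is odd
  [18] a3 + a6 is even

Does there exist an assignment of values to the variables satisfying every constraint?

Constraint 17 makes a3 odd and constraint 12 makes a6 even, so a3 + a6 must be odd. Constraint 18 says a3 + a6 is even — contradiction.

Unsatisfiable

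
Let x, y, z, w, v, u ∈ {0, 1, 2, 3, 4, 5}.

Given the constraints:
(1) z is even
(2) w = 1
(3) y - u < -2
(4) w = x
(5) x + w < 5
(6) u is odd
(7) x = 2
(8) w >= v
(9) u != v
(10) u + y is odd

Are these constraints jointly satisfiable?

Unsatisfiable

Constraint 2 fixes w = 1 and constraint 7 fixes x = 2, but constraint 4 requires w = x. Since 1 ≠ 2, contradiction.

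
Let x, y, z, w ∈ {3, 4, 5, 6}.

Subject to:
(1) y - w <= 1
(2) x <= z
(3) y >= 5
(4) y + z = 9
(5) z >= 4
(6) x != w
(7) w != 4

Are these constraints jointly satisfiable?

Setting (x, y, z, w) = (4, 5, 4, 6) satisfies everything: constraint 1: y - w = -1; constraint 4: y + z = 9, and the others follow.

Satisfiable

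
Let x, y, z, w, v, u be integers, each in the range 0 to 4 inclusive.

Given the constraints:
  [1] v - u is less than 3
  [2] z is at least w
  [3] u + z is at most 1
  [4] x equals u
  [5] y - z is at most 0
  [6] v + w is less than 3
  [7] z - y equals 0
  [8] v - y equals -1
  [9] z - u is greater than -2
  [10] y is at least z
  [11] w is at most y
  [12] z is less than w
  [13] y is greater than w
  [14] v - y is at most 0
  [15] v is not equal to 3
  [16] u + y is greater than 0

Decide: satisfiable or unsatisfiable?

Unsatisfiable

Constraints 5, 12, and 13 give y ≤ z, z < w, w < y. Chaining: y ≤ z < w < y, which forces y < y — impossible.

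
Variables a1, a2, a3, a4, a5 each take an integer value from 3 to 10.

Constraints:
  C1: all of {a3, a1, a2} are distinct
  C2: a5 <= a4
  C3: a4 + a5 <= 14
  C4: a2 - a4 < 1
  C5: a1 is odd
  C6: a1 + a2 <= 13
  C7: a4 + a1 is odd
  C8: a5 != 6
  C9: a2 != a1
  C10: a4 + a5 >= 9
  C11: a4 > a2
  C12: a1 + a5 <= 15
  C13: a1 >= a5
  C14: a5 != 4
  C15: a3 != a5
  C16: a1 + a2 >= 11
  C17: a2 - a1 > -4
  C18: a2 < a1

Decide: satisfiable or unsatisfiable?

The assignment a1 = 7, a2 = 4, a3 = 3, a4 = 6, a5 = 5 works:
  constraint 3 holds since a4 + a5 = 11.
  constraint 4 holds since a2 - a4 = -2.
The rest check out directly.

Satisfiable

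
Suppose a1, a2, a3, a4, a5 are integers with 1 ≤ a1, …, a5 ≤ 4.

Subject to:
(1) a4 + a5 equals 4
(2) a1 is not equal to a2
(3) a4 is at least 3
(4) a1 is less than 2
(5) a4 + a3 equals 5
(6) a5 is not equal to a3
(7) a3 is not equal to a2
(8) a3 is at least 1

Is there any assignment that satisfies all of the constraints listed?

Satisfiable

Setting (a1, a2, a3, a4, a5) = (1, 3, 2, 3, 1) satisfies everything: constraint 1: a4 + a5 = 4; constraint 2: a1 = 1, a2 = 3; constraint 5: a4 + a3 = 5, and the others follow.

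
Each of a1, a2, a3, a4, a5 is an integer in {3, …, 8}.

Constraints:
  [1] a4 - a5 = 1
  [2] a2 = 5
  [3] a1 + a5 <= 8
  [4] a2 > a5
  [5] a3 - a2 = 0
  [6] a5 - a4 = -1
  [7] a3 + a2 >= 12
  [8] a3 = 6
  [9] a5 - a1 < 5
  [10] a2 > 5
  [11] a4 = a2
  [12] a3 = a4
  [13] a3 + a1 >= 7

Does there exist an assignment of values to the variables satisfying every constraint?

Constraint 8 fixes a3 = 6 and constraint 2 fixes a2 = 5. Constraints 11 and 12 give a3 = a4 = a2, so a3 = a2. But 6 ≠ 5 — contradiction.

Unsatisfiable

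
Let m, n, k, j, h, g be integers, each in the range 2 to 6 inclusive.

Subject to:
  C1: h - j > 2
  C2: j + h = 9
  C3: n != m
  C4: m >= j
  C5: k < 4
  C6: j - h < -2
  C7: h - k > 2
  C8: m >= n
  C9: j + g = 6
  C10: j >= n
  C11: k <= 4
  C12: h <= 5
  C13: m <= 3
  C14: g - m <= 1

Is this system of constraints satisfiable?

Unsatisfiable

From constraints 4 and 13: j ≤ m ≤ 3. From constraint 12: h ≤ 5. Hence j + h ≤ 8. But constraint 2 requires j + h = 9, and 9 > 8. Contradiction.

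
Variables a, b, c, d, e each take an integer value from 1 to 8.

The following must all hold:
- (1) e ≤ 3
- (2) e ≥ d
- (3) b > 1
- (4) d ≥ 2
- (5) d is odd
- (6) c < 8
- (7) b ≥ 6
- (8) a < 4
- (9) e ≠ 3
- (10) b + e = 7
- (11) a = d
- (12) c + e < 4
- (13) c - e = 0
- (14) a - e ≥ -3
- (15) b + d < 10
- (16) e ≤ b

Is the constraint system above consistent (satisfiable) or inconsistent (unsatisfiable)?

Unsatisfiable

From constraint 7: b ≥ 6. From constraints 2 and 4: e ≥ d ≥ 2. Hence b + e ≥ 8. But constraint 10 requires b + e = 7, and 7 < 8. Contradiction.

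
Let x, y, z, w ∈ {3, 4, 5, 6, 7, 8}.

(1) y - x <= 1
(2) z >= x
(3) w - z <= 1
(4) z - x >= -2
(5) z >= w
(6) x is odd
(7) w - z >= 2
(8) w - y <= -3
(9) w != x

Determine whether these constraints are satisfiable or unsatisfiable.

Constraints 1, 4, 7, and 8 give z − x ≥ -2, x − y ≥ -1, y − w ≥ 3, w − z ≥ 2.
Adding all 4 inequalities: the left sides telescope to 0, and the right sides sum to (-2) + (-1) + 3 + 2 = 2. So 0 ≥ 2, which is false.

Unsatisfiable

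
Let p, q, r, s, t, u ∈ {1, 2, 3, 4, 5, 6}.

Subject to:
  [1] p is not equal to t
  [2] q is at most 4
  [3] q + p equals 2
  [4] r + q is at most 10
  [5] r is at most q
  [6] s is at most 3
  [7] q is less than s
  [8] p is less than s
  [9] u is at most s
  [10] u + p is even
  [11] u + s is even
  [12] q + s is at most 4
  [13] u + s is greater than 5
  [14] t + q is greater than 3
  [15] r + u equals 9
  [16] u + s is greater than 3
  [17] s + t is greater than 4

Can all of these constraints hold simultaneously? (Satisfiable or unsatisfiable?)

Unsatisfiable

From constraints 2 and 5: r ≤ q ≤ 4. From constraints 6 and 9: u ≤ s ≤ 3. Hence r + u ≤ 7. But constraint 15 requires r + u = 9, and 9 > 7. Contradiction.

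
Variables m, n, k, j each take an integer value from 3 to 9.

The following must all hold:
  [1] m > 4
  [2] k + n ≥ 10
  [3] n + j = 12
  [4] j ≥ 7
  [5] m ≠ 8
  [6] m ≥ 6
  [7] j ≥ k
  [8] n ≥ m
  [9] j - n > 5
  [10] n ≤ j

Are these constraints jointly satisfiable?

Unsatisfiable

From constraints 6 and 8: n ≥ m ≥ 6. From constraint 4: j ≥ 7. Hence n + j ≥ 13. But constraint 3 requires n + j = 12, and 12 < 13. Contradiction.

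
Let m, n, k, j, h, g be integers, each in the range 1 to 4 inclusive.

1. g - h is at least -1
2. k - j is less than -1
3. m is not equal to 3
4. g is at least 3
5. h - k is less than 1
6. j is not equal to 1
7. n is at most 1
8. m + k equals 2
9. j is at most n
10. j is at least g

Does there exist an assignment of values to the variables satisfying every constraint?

Unsatisfiable

From constraints 4 and 10: j ≥ g and g ≥ 3, so j ≥ 3. From constraints 7 and 9: j ≤ n and n ≤ 1, so j ≤ 1. But 1 < 3, so no value of j works.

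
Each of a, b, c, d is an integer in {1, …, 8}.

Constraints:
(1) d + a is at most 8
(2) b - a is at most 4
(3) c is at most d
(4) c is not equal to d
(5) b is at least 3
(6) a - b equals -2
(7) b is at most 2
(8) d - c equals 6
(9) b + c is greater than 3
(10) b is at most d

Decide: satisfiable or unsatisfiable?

From constraint 5: b ≥ 3. From constraint 7: b ≤ 2. But 2 < 3, so no value of b works.

Unsatisfiable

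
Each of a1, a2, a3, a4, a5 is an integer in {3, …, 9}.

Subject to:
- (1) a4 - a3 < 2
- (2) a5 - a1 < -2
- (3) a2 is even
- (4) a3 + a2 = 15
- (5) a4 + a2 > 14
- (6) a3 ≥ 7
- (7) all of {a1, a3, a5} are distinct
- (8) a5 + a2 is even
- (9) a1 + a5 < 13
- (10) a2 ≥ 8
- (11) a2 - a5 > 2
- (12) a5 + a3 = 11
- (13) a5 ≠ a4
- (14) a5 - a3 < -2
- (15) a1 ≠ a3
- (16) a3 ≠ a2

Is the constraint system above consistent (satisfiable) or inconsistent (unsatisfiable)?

One satisfying assignment is a1 = 8, a2 = 8, a3 = 7, a4 = 7, a5 = 4.
For the less obvious constraints — constraint 1: a4 - a3 = 0; constraint 2: a5 - a1 = -4 — and the others hold by inspection.

Satisfiable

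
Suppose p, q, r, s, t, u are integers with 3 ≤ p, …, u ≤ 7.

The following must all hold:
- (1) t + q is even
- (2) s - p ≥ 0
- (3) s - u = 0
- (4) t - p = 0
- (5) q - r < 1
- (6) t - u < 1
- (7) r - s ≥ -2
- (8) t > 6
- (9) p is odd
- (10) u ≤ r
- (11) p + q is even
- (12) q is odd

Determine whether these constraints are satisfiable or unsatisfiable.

Setting (p, q, r, s, t, u) = (7, 5, 7, 7, 7, 7) satisfies everything: constraint 2: s - p = 0; constraint 3: s - u = 0, and the others follow.

Satisfiable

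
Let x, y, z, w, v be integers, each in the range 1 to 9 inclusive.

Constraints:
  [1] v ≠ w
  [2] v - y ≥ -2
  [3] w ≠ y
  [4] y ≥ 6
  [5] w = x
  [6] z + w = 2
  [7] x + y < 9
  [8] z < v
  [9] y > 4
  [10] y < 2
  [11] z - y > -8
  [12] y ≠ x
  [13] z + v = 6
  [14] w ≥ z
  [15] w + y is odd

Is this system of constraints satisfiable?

From constraint 4: y ≥ 6. From constraint 10: y ≤ 1. But 1 < 6, so no value of y works.

Unsatisfiable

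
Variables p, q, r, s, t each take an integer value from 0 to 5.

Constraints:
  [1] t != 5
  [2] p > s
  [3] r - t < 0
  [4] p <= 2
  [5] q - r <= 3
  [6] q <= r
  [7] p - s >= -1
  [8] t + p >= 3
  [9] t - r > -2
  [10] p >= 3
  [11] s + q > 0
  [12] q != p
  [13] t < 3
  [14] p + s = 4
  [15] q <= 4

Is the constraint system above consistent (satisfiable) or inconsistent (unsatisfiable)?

From constraint 10: p ≥ 3. From constraint 4: p ≤ 2. But 2 < 3, so no value of p works.

Unsatisfiable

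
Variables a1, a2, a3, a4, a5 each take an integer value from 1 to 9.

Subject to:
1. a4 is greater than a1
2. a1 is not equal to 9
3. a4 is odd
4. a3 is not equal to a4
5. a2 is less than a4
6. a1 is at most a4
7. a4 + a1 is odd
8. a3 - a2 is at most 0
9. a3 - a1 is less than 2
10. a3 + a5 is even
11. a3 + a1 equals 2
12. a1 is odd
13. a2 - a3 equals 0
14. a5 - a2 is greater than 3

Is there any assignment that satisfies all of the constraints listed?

Unsatisfiable

Constraint 3 makes a4 odd and constraint 12 makes a1 odd, so a4 + a1 must be even. Constraint 7 says a4 + a1 is odd — contradiction.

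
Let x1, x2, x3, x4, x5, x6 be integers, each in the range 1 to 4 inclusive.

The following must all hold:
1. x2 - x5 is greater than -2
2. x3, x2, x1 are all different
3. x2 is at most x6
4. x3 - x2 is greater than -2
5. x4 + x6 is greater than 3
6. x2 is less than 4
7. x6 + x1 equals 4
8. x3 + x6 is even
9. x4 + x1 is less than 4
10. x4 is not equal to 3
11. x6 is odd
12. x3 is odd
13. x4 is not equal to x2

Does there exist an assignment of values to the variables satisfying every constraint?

Satisfiable

The assignment x1 = 1, x2 = 2, x3 = 3, x4 = 1, x5 = 2, x6 = 3 works:
  constraint 1 holds since x2 - x5 = 0.
  constraint 4 holds since x3 - x2 = 1.
The rest check out directly.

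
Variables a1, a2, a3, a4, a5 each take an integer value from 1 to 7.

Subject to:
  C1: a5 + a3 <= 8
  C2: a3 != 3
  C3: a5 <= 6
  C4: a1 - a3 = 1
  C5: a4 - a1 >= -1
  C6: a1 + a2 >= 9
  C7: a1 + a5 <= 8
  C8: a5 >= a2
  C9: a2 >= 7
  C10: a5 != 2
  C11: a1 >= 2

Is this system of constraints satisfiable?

From constraint 11: a1 ≥ 2. From constraints 8 and 9: a5 ≥ a2 ≥ 7. Hence a1 + a5 ≥ 9. But constraint 7 requires a1 + a5 ≤ 8, and 8 < 9. Contradiction.

Unsatisfiable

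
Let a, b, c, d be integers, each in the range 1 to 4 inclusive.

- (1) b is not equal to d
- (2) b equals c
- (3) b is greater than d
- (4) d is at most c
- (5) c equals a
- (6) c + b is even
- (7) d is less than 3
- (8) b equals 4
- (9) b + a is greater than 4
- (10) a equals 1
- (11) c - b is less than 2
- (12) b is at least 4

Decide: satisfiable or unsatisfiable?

Unsatisfiable

Constraint 8 fixes b = 4 and constraint 10 fixes a = 1. Constraints 2 and 5 give b = c = a, so b = a. But 4 ≠ 1 — contradiction.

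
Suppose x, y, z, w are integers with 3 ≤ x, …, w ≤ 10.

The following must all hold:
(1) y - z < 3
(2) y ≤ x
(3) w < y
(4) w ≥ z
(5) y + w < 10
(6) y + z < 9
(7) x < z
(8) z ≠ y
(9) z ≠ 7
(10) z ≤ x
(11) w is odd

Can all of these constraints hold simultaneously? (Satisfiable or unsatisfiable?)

Constraints 2, 3, 4, and 7 give y ≤ x, x < z, z ≤ w, w < y. Chaining: y ≤ x < z ≤ w < y, which forces y < y — impossible.

Unsatisfiable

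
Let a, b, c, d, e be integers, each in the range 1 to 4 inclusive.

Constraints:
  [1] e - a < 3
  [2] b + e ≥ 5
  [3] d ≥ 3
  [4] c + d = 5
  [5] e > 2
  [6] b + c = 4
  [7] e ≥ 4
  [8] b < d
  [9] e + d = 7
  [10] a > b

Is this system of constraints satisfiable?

The assignment a = 4, b = 2, c = 2, d = 3, e = 4 works:
  constraint 1 holds since e - a = 0.
  constraint 2 holds since b + e = 6.
The rest check out directly.

Satisfiable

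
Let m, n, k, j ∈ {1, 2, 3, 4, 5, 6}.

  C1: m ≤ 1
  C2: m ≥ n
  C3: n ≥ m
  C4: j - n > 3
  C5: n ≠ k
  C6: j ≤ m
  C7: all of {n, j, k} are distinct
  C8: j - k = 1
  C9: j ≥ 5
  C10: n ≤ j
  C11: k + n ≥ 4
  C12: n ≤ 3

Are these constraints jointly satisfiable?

Unsatisfiable

From constraints 6 and 9: m ≥ j and j ≥ 5, so m ≥ 5. From constraints 3 and 12: m ≤ n and n ≤ 3, so m ≤ 3. But 3 < 5, so no value of m works.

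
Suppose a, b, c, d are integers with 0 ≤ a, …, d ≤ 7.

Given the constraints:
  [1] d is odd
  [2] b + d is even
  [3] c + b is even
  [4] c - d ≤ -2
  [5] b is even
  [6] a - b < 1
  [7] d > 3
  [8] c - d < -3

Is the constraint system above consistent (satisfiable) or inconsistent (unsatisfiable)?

Unsatisfiable

Constraint 5 makes b even and constraint 1 makes d odd, so b + d must be odd. Constraint 2 says b + d is even — contradiction.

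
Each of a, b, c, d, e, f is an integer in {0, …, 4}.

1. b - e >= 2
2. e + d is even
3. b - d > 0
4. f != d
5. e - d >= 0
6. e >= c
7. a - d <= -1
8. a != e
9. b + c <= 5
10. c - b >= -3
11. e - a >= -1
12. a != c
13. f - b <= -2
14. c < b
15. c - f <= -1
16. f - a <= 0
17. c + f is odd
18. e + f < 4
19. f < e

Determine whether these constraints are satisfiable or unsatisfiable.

Constraints 1, 5, 7, 10, 15, and 16 give d − a ≥ 1, a − f ≥ 0, f − c ≥ 1, c − b ≥ -3, b − e ≥ 2, e − d ≥ 0.
Adding all 6 inequalities: the left sides telescope to 0, and the right sides sum to 1 + 0 + 1 + (-3) + 2 + 0 = 1. So 0 ≥ 1, which is false.

Unsatisfiable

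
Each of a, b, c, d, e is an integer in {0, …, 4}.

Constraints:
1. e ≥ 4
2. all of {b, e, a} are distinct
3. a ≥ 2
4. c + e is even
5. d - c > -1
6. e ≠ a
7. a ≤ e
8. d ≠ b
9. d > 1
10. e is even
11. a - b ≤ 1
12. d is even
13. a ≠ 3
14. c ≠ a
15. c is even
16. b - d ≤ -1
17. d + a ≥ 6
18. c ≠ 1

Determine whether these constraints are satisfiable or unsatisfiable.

Satisfiable

Try a = 2, b = 1, c = 4, d = 4, e = 4.
Check constraint 5: d - c = 0; constraint 11: a - b = 1; constraint 16: b - d = -3. The remaining constraints are straightforward to verify.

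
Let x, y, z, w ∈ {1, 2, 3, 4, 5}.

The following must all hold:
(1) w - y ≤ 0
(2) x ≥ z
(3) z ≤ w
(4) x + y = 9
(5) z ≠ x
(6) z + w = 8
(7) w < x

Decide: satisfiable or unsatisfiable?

The assignment x = 5, y = 4, z = 4, w = 4 works:
  constraint 1 holds since w - y = 0.
  constraint 4 holds since x + y = 9.
The rest check out directly.

Satisfiable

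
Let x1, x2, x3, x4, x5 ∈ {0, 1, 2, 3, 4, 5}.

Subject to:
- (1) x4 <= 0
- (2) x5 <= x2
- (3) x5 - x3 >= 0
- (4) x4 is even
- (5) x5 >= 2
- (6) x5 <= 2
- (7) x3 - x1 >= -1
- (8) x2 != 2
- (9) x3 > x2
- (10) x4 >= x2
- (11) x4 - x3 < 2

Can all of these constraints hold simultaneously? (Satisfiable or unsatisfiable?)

From constraints 2 and 5: x2 ≥ x5 and x5 ≥ 2, so x2 ≥ 2. From constraints 1 and 10: x2 ≤ x4 and x4 ≤ 0, so x2 ≤ 0. But 0 < 2, so no value of x2 works.

Unsatisfiable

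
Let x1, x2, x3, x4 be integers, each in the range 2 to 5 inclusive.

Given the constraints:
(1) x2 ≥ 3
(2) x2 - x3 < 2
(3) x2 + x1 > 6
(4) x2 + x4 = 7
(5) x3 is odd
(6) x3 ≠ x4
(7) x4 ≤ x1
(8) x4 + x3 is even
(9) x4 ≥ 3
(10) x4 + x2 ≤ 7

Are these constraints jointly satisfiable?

Satisfiable

One satisfying assignment is x1 = 4, x2 = 4, x3 = 5, x4 = 3.
For the less obvious constraints — constraint 2: x2 - x3 = -1; constraint 3: x2 + x1 = 8 — and the others hold by inspection.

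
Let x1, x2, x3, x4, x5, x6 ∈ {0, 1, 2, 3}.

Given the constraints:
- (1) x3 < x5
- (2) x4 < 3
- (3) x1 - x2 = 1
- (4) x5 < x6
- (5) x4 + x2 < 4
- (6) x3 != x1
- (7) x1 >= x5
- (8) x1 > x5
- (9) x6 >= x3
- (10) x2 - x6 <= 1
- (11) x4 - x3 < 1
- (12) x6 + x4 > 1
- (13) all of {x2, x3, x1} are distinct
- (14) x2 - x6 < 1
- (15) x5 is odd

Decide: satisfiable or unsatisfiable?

The assignment x1 = 3, x2 = 2, x3 = 0, x4 = 0, x5 = 1, x6 = 2 works:
  constraint 3 holds since x1 - x2 = 1.
  constraint 5 holds since x4 + x2 = 2.
The rest check out directly.

Satisfiable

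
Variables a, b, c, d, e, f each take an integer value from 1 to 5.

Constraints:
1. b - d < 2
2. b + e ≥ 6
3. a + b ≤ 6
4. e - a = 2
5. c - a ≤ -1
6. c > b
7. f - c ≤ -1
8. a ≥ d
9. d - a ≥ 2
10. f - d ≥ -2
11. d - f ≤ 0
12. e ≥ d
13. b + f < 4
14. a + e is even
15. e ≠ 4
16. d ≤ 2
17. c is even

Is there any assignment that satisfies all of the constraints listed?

Unsatisfiable

Constraints 5, 7, 9, and 10 give a − c ≥ 1, c − f ≥ 1, f − d ≥ -2, d − a ≥ 2.
Adding all 4 inequalities: the left sides telescope to 0, and the right sides sum to 1 + 1 + (-2) + 2 = 2. So 0 ≥ 2, which is false.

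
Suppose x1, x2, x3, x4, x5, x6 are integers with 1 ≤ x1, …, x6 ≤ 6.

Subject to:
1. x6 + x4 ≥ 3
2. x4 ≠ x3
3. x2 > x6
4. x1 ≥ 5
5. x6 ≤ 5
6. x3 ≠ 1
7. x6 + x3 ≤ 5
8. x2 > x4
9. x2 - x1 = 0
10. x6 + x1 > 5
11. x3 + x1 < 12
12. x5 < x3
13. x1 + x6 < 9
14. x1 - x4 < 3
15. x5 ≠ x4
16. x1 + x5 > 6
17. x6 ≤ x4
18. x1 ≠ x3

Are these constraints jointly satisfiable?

Satisfiable

Setting (x1, x2, x3, x4, x5, x6) = (6, 6, 3, 5, 2, 1) satisfies everything: constraint 1: x6 + x4 = 6; constraint 7: x6 + x3 = 4; constraint 9: x2 - x1 = 0, and the others follow.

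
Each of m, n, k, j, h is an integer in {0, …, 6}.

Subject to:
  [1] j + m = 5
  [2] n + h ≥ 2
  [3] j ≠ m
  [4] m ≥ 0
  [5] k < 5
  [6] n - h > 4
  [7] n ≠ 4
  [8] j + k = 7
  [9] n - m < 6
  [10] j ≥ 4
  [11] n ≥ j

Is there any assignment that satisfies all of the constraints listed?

Try m = 0, n = 5, k = 2, j = 5, h = 0.
Check constraint 1: j + m = 5; constraint 2: n + h = 5. The remaining constraints are straightforward to verify.

Satisfiable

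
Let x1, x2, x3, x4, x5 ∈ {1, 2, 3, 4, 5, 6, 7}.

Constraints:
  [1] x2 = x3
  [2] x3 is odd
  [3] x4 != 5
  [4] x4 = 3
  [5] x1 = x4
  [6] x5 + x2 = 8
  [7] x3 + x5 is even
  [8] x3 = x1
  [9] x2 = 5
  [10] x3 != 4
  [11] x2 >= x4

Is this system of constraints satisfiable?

Constraint 9 fixes x2 = 5 and constraint 4 fixes x4 = 3. Constraints 1, 5, and 8 give x2 = x3 = x1 = x4, so x2 = x4. But 5 ≠ 3 — contradiction.

Unsatisfiable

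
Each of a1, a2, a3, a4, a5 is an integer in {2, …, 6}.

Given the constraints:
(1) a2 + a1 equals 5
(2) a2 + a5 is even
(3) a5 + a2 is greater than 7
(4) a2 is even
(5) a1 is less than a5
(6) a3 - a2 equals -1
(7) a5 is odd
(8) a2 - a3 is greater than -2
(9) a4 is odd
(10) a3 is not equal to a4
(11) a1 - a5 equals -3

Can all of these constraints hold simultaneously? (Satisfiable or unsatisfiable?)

Unsatisfiable

Constraint 4 makes a2 even and constraint 7 makes a5 odd, so a2 + a5 must be odd. Constraint 2 says a2 + a5 is even — contradiction.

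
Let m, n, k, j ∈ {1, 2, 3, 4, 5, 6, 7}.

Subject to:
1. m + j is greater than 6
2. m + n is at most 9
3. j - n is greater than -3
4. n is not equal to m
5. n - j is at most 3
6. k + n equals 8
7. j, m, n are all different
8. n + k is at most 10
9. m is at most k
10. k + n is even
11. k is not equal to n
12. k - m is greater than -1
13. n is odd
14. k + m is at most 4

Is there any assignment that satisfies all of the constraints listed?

Setting (m, n, k, j) = (1, 7, 1, 6) satisfies everything: constraint 1: m + j = 7; constraint 2: m + n = 8; constraint 3: j - n = -1, and the others follow.

Satisfiable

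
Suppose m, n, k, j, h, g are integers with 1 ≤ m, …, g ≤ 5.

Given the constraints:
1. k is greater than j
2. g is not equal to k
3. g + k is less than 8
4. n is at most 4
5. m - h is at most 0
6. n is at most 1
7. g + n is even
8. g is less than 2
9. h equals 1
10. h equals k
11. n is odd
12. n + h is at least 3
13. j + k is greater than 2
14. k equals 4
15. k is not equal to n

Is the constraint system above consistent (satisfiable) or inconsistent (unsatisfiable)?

Constraint 9 fixes h = 1 and constraint 14 fixes k = 4, but constraint 10 requires h = k. Since 1 ≠ 4, contradiction.

Unsatisfiable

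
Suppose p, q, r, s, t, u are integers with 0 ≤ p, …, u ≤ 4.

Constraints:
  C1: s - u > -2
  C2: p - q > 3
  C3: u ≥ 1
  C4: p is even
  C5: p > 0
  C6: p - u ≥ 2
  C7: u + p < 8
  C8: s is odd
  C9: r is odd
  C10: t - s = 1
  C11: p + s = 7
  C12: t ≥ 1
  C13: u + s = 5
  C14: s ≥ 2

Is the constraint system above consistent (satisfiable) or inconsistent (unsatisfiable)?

One satisfying assignment is p = 4, q = 0, r = 1, s = 3, t = 4, u = 2.
For the less obvious constraints — constraint 1: s - u = 1; constraint 2: p - q = 4; constraint 6: p - u = 2 — and the others hold by inspection.

Satisfiable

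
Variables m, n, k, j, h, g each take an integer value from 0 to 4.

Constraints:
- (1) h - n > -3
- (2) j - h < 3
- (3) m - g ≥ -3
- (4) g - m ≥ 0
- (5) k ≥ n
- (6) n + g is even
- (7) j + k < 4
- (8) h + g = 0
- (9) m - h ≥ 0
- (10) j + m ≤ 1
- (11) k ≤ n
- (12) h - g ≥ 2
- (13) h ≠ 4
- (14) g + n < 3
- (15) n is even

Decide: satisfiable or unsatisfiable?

Constraints 4, 9, and 12 give g − m ≥ 0, m − h ≥ 0, h − g ≥ 2.
Adding all 3 inequalities: the left sides telescope to 0, and the right sides sum to 0 + 0 + 2 = 2. So 0 ≥ 2, which is false.

Unsatisfiable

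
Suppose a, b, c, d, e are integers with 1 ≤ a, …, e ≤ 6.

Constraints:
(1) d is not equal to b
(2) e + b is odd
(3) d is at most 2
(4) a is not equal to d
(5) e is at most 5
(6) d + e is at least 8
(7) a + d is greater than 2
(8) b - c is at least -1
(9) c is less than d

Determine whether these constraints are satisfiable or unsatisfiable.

Unsatisfiable

From constraint 3: d ≤ 2. From constraint 5: e ≤ 5. Hence d + e ≤ 7. But constraint 6 requires d + e ≥ 8, and 8 > 7. Contradiction.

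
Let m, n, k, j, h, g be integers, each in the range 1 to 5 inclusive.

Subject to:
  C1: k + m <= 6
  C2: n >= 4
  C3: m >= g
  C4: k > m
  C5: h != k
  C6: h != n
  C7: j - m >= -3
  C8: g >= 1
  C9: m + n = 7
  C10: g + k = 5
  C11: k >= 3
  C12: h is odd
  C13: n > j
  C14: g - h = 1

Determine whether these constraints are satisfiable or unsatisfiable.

Satisfiable

Try m = 2, n = 5, k = 3, j = 1, h = 1, g = 2.
Check constraint 1: k + m = 5; constraint 7: j - m = -1. The remaining constraints are straightforward to verify.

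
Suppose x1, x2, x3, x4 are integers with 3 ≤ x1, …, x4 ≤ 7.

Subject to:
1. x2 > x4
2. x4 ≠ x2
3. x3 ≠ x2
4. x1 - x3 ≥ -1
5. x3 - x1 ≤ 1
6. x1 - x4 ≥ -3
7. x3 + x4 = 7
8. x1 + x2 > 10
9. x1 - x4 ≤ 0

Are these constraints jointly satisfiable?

Try x1 = 4, x2 = 7, x3 = 3, x4 = 4.
Check constraint 4: x1 - x3 = 1; constraint 5: x3 - x1 = -1; constraint 6: x1 - x4 = 0. The remaining constraints are straightforward to verify.

Satisfiable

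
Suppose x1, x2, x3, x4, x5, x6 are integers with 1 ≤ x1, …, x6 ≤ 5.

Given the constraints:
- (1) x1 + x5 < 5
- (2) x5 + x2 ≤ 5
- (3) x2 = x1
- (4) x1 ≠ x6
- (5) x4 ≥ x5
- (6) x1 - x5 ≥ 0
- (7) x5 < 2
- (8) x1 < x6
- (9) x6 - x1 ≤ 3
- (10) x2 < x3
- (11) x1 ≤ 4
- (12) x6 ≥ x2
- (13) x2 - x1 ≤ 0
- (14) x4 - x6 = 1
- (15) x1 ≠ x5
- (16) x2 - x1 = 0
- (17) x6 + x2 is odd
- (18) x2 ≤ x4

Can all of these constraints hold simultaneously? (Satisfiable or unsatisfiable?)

One satisfying assignment is x1 = 3, x2 = 3, x3 = 4, x4 = 5, x5 = 1, x6 = 4.
For the less obvious constraints — constraint 1: x1 + x5 = 4; constraint 2: x5 + x2 = 4 — and the others hold by inspection.

Satisfiable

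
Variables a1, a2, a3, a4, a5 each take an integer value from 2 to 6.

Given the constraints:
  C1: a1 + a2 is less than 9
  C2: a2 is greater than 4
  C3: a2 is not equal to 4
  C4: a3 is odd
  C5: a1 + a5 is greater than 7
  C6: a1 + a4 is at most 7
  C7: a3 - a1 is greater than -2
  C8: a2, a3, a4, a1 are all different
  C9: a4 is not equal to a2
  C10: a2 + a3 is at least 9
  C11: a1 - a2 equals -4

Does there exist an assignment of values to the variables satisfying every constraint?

The assignment a1 = 2, a2 = 6, a3 = 3, a4 = 5, a5 = 6 works:
  constraint 1 holds since a1 + a2 = 8.
  constraint 5 holds since a1 + a5 = 8.
The rest check out directly.

Satisfiable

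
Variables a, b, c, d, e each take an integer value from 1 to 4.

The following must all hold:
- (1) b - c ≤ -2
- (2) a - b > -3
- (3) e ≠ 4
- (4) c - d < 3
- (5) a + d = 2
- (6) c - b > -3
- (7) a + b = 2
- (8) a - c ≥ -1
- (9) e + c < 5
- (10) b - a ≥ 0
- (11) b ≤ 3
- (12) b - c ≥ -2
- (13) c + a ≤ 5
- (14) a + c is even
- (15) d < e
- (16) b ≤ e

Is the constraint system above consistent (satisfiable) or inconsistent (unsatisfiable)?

Constraints 1, 8, and 10 give c − b ≥ 2, b − a ≥ 0, a − c ≥ -1.
Adding all 3 inequalities: the left sides telescope to 0, and the right sides sum to 2 + 0 + (-1) = 1. So 0 ≥ 1, which is false.

Unsatisfiable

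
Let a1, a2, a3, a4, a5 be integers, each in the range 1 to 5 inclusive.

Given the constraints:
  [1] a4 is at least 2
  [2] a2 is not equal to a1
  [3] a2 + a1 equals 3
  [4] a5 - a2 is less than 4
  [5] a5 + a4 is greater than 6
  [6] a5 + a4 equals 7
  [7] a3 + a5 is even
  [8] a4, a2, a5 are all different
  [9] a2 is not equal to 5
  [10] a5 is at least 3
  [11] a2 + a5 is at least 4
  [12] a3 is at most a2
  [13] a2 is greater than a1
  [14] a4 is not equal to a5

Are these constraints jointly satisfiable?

Satisfiable

The assignment a1 = 1, a2 = 2, a3 = 2, a4 = 3, a5 = 4 works:
  constraint 3 holds since a2 + a1 = 3.
  constraint 4 holds since a5 - a2 = 2.
  constraint 5 holds since a5 + a4 = 7.
The rest check out directly.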